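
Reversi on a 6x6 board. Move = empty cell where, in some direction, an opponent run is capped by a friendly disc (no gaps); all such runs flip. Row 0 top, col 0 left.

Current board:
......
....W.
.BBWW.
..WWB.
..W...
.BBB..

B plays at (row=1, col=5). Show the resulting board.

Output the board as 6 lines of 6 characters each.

Answer: ......
....WB
.BBWB.
..WBB.
..B...
.BBB..

Derivation:
Place B at (1,5); scan 8 dirs for brackets.
Dir NW: first cell '.' (not opp) -> no flip
Dir N: first cell '.' (not opp) -> no flip
Dir NE: edge -> no flip
Dir W: opp run (1,4), next='.' -> no flip
Dir E: edge -> no flip
Dir SW: opp run (2,4) (3,3) (4,2) capped by B -> flip
Dir S: first cell '.' (not opp) -> no flip
Dir SE: edge -> no flip
All flips: (2,4) (3,3) (4,2)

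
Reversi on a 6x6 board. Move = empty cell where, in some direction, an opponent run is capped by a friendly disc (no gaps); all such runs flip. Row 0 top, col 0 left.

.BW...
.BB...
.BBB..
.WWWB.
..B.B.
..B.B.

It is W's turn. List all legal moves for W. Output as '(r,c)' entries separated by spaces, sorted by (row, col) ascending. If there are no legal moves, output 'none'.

(0,0): flips 3 -> legal
(0,3): no bracket -> illegal
(1,0): flips 1 -> legal
(1,3): flips 2 -> legal
(1,4): flips 1 -> legal
(2,0): flips 1 -> legal
(2,4): no bracket -> illegal
(2,5): no bracket -> illegal
(3,0): no bracket -> illegal
(3,5): flips 1 -> legal
(4,1): no bracket -> illegal
(4,3): no bracket -> illegal
(4,5): no bracket -> illegal
(5,1): flips 1 -> legal
(5,3): flips 1 -> legal
(5,5): flips 1 -> legal

Answer: (0,0) (1,0) (1,3) (1,4) (2,0) (3,5) (5,1) (5,3) (5,5)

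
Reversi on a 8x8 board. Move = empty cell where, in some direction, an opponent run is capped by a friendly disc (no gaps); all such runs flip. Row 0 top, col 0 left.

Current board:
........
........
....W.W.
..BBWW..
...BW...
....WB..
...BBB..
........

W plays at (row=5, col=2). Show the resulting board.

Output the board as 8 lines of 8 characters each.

Place W at (5,2); scan 8 dirs for brackets.
Dir NW: first cell '.' (not opp) -> no flip
Dir N: first cell '.' (not opp) -> no flip
Dir NE: opp run (4,3) capped by W -> flip
Dir W: first cell '.' (not opp) -> no flip
Dir E: first cell '.' (not opp) -> no flip
Dir SW: first cell '.' (not opp) -> no flip
Dir S: first cell '.' (not opp) -> no flip
Dir SE: opp run (6,3), next='.' -> no flip
All flips: (4,3)

Answer: ........
........
....W.W.
..BBWW..
...WW...
..W.WB..
...BBB..
........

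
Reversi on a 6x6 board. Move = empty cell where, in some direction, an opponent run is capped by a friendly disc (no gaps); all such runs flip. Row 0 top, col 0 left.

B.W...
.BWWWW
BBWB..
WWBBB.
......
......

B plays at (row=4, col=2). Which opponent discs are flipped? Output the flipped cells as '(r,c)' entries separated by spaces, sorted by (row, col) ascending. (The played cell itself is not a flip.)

Answer: (3,1)

Derivation:
Dir NW: opp run (3,1) capped by B -> flip
Dir N: first cell 'B' (not opp) -> no flip
Dir NE: first cell 'B' (not opp) -> no flip
Dir W: first cell '.' (not opp) -> no flip
Dir E: first cell '.' (not opp) -> no flip
Dir SW: first cell '.' (not opp) -> no flip
Dir S: first cell '.' (not opp) -> no flip
Dir SE: first cell '.' (not opp) -> no flip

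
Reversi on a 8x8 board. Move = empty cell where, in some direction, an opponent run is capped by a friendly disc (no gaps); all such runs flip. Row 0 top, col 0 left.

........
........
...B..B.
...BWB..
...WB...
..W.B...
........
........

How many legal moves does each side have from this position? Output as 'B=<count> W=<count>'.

-- B to move --
(2,4): flips 1 -> legal
(2,5): no bracket -> illegal
(3,2): flips 1 -> legal
(4,1): no bracket -> illegal
(4,2): flips 1 -> legal
(4,5): flips 1 -> legal
(5,1): no bracket -> illegal
(5,3): flips 1 -> legal
(6,1): no bracket -> illegal
(6,2): no bracket -> illegal
(6,3): no bracket -> illegal
B mobility = 5
-- W to move --
(1,2): flips 1 -> legal
(1,3): flips 2 -> legal
(1,4): no bracket -> illegal
(1,5): no bracket -> illegal
(1,6): no bracket -> illegal
(1,7): no bracket -> illegal
(2,2): no bracket -> illegal
(2,4): no bracket -> illegal
(2,5): no bracket -> illegal
(2,7): no bracket -> illegal
(3,2): flips 1 -> legal
(3,6): flips 1 -> legal
(3,7): no bracket -> illegal
(4,2): no bracket -> illegal
(4,5): flips 1 -> legal
(4,6): no bracket -> illegal
(5,3): no bracket -> illegal
(5,5): no bracket -> illegal
(6,3): no bracket -> illegal
(6,4): flips 2 -> legal
(6,5): flips 1 -> legal
W mobility = 7

Answer: B=5 W=7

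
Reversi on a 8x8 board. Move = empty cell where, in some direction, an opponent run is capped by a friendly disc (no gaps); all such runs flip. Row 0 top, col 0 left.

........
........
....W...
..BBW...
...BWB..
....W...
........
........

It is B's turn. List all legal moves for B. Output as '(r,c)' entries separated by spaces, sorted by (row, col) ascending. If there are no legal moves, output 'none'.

Answer: (1,5) (2,3) (2,5) (3,5) (5,5) (6,3) (6,5)

Derivation:
(1,3): no bracket -> illegal
(1,4): no bracket -> illegal
(1,5): flips 1 -> legal
(2,3): flips 1 -> legal
(2,5): flips 1 -> legal
(3,5): flips 1 -> legal
(5,3): no bracket -> illegal
(5,5): flips 1 -> legal
(6,3): flips 1 -> legal
(6,4): no bracket -> illegal
(6,5): flips 1 -> legal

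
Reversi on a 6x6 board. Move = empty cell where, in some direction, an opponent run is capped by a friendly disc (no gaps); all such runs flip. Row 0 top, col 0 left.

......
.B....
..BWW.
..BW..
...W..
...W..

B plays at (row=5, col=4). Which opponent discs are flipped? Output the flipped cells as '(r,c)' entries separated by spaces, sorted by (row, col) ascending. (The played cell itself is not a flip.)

Answer: (4,3)

Derivation:
Dir NW: opp run (4,3) capped by B -> flip
Dir N: first cell '.' (not opp) -> no flip
Dir NE: first cell '.' (not opp) -> no flip
Dir W: opp run (5,3), next='.' -> no flip
Dir E: first cell '.' (not opp) -> no flip
Dir SW: edge -> no flip
Dir S: edge -> no flip
Dir SE: edge -> no flip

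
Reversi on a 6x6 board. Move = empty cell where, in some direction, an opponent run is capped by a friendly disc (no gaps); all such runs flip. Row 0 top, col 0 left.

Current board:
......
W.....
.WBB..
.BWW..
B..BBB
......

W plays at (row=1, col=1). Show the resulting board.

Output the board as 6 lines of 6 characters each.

Place W at (1,1); scan 8 dirs for brackets.
Dir NW: first cell '.' (not opp) -> no flip
Dir N: first cell '.' (not opp) -> no flip
Dir NE: first cell '.' (not opp) -> no flip
Dir W: first cell 'W' (not opp) -> no flip
Dir E: first cell '.' (not opp) -> no flip
Dir SW: first cell '.' (not opp) -> no flip
Dir S: first cell 'W' (not opp) -> no flip
Dir SE: opp run (2,2) capped by W -> flip
All flips: (2,2)

Answer: ......
WW....
.WWB..
.BWW..
B..BBB
......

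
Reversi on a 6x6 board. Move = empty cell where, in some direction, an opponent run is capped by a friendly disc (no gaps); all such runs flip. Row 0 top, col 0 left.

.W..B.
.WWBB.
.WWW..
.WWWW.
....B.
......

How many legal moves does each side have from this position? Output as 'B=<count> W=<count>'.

Answer: B=6 W=5

Derivation:
-- B to move --
(0,0): flips 3 -> legal
(0,2): no bracket -> illegal
(0,3): no bracket -> illegal
(1,0): flips 2 -> legal
(2,0): no bracket -> illegal
(2,4): flips 1 -> legal
(2,5): no bracket -> illegal
(3,0): no bracket -> illegal
(3,5): no bracket -> illegal
(4,0): flips 2 -> legal
(4,1): flips 2 -> legal
(4,2): no bracket -> illegal
(4,3): flips 2 -> legal
(4,5): no bracket -> illegal
B mobility = 6
-- W to move --
(0,2): no bracket -> illegal
(0,3): flips 1 -> legal
(0,5): flips 1 -> legal
(1,5): flips 2 -> legal
(2,4): no bracket -> illegal
(2,5): no bracket -> illegal
(3,5): no bracket -> illegal
(4,3): no bracket -> illegal
(4,5): no bracket -> illegal
(5,3): no bracket -> illegal
(5,4): flips 1 -> legal
(5,5): flips 1 -> legal
W mobility = 5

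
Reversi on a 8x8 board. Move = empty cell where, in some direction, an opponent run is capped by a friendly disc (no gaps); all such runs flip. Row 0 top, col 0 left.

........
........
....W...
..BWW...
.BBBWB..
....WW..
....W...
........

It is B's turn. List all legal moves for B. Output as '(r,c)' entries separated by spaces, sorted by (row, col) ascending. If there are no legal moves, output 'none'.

(1,3): no bracket -> illegal
(1,4): no bracket -> illegal
(1,5): flips 2 -> legal
(2,2): no bracket -> illegal
(2,3): flips 2 -> legal
(2,5): flips 1 -> legal
(3,5): flips 2 -> legal
(4,6): no bracket -> illegal
(5,3): no bracket -> illegal
(5,6): no bracket -> illegal
(6,3): flips 1 -> legal
(6,5): flips 2 -> legal
(6,6): no bracket -> illegal
(7,3): no bracket -> illegal
(7,4): no bracket -> illegal
(7,5): no bracket -> illegal

Answer: (1,5) (2,3) (2,5) (3,5) (6,3) (6,5)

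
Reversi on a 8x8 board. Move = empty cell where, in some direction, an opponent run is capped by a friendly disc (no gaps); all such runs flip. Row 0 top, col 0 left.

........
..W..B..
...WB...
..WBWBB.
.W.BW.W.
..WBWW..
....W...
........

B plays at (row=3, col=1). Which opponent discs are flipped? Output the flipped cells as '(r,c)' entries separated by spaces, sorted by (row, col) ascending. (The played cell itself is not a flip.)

Answer: (3,2)

Derivation:
Dir NW: first cell '.' (not opp) -> no flip
Dir N: first cell '.' (not opp) -> no flip
Dir NE: first cell '.' (not opp) -> no flip
Dir W: first cell '.' (not opp) -> no flip
Dir E: opp run (3,2) capped by B -> flip
Dir SW: first cell '.' (not opp) -> no flip
Dir S: opp run (4,1), next='.' -> no flip
Dir SE: first cell '.' (not opp) -> no flip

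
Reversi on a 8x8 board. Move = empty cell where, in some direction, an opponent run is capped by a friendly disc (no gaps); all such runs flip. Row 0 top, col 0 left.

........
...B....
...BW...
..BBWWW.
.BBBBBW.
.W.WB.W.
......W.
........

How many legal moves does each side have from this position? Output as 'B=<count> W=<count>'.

Answer: B=15 W=10

Derivation:
-- B to move --
(1,4): flips 2 -> legal
(1,5): flips 1 -> legal
(2,5): flips 3 -> legal
(2,6): flips 1 -> legal
(2,7): flips 1 -> legal
(3,7): flips 3 -> legal
(4,0): no bracket -> illegal
(4,7): flips 1 -> legal
(5,0): no bracket -> illegal
(5,2): flips 1 -> legal
(5,5): no bracket -> illegal
(5,7): flips 3 -> legal
(6,0): flips 1 -> legal
(6,1): flips 1 -> legal
(6,2): flips 1 -> legal
(6,3): flips 1 -> legal
(6,4): flips 1 -> legal
(6,5): no bracket -> illegal
(6,7): flips 1 -> legal
(7,5): no bracket -> illegal
(7,6): no bracket -> illegal
(7,7): no bracket -> illegal
B mobility = 15
-- W to move --
(0,2): flips 1 -> legal
(0,3): flips 4 -> legal
(0,4): no bracket -> illegal
(1,2): flips 1 -> legal
(1,4): no bracket -> illegal
(2,1): no bracket -> illegal
(2,2): flips 1 -> legal
(3,0): no bracket -> illegal
(3,1): flips 4 -> legal
(4,0): flips 5 -> legal
(5,0): no bracket -> illegal
(5,2): flips 1 -> legal
(5,5): flips 2 -> legal
(6,3): flips 2 -> legal
(6,4): flips 2 -> legal
(6,5): no bracket -> illegal
W mobility = 10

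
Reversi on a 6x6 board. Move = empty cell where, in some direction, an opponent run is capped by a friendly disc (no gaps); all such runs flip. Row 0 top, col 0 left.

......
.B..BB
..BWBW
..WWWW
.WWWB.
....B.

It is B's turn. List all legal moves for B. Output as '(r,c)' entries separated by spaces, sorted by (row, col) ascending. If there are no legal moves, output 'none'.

Answer: (2,1) (4,0) (4,5) (5,0) (5,1) (5,2)

Derivation:
(1,2): no bracket -> illegal
(1,3): no bracket -> illegal
(2,1): flips 2 -> legal
(3,0): no bracket -> illegal
(3,1): no bracket -> illegal
(4,0): flips 3 -> legal
(4,5): flips 2 -> legal
(5,0): flips 3 -> legal
(5,1): flips 2 -> legal
(5,2): flips 2 -> legal
(5,3): no bracket -> illegal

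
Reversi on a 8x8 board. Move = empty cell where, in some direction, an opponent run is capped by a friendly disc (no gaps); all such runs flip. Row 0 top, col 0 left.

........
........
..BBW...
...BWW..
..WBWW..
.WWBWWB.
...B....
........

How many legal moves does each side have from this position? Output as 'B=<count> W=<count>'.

-- B to move --
(1,3): no bracket -> illegal
(1,4): no bracket -> illegal
(1,5): flips 1 -> legal
(2,5): flips 2 -> legal
(2,6): flips 2 -> legal
(3,1): flips 1 -> legal
(3,2): no bracket -> illegal
(3,6): flips 4 -> legal
(4,0): no bracket -> illegal
(4,1): flips 2 -> legal
(4,6): flips 2 -> legal
(5,0): flips 2 -> legal
(6,0): flips 2 -> legal
(6,1): flips 1 -> legal
(6,2): no bracket -> illegal
(6,4): no bracket -> illegal
(6,5): flips 1 -> legal
(6,6): flips 2 -> legal
B mobility = 12
-- W to move --
(1,1): flips 2 -> legal
(1,2): flips 1 -> legal
(1,3): no bracket -> illegal
(1,4): no bracket -> illegal
(2,1): flips 2 -> legal
(3,1): no bracket -> illegal
(3,2): flips 2 -> legal
(4,6): no bracket -> illegal
(4,7): no bracket -> illegal
(5,7): flips 1 -> legal
(6,2): flips 1 -> legal
(6,4): flips 1 -> legal
(6,5): no bracket -> illegal
(6,6): no bracket -> illegal
(6,7): flips 1 -> legal
(7,2): flips 1 -> legal
(7,3): no bracket -> illegal
(7,4): flips 1 -> legal
W mobility = 10

Answer: B=12 W=10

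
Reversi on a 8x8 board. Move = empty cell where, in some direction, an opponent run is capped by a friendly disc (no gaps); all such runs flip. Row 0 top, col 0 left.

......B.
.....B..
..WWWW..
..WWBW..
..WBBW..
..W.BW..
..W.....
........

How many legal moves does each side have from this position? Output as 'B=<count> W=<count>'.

-- B to move --
(1,1): flips 2 -> legal
(1,2): flips 1 -> legal
(1,3): flips 2 -> legal
(1,4): flips 1 -> legal
(1,6): flips 1 -> legal
(2,1): flips 1 -> legal
(2,6): flips 1 -> legal
(3,1): flips 2 -> legal
(3,6): flips 2 -> legal
(4,1): flips 1 -> legal
(4,6): flips 1 -> legal
(5,1): flips 3 -> legal
(5,3): no bracket -> illegal
(5,6): flips 2 -> legal
(6,1): flips 1 -> legal
(6,3): no bracket -> illegal
(6,4): no bracket -> illegal
(6,5): flips 4 -> legal
(6,6): flips 1 -> legal
(7,1): no bracket -> illegal
(7,2): no bracket -> illegal
(7,3): no bracket -> illegal
B mobility = 16
-- W to move --
(0,4): no bracket -> illegal
(0,5): flips 1 -> legal
(0,7): no bracket -> illegal
(1,4): no bracket -> illegal
(1,6): no bracket -> illegal
(1,7): no bracket -> illegal
(2,6): no bracket -> illegal
(5,3): flips 3 -> legal
(6,3): flips 1 -> legal
(6,4): flips 3 -> legal
(6,5): flips 2 -> legal
W mobility = 5

Answer: B=16 W=5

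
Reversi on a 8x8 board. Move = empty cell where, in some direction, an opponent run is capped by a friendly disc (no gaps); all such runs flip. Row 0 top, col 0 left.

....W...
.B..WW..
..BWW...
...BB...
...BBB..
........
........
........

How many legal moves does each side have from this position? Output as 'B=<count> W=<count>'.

-- B to move --
(0,3): no bracket -> illegal
(0,5): no bracket -> illegal
(0,6): flips 2 -> legal
(1,2): flips 1 -> legal
(1,3): flips 1 -> legal
(1,6): no bracket -> illegal
(2,5): flips 2 -> legal
(2,6): no bracket -> illegal
(3,2): no bracket -> illegal
(3,5): no bracket -> illegal
B mobility = 4
-- W to move --
(0,0): no bracket -> illegal
(0,1): no bracket -> illegal
(0,2): no bracket -> illegal
(1,0): no bracket -> illegal
(1,2): no bracket -> illegal
(1,3): no bracket -> illegal
(2,0): no bracket -> illegal
(2,1): flips 1 -> legal
(2,5): no bracket -> illegal
(3,1): no bracket -> illegal
(3,2): no bracket -> illegal
(3,5): no bracket -> illegal
(3,6): no bracket -> illegal
(4,2): flips 1 -> legal
(4,6): no bracket -> illegal
(5,2): no bracket -> illegal
(5,3): flips 2 -> legal
(5,4): flips 2 -> legal
(5,5): no bracket -> illegal
(5,6): flips 2 -> legal
W mobility = 5

Answer: B=4 W=5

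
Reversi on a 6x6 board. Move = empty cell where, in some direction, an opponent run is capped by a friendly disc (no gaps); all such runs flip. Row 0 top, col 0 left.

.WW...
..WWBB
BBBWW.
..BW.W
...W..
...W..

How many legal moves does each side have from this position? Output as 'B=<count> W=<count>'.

Answer: B=8 W=8

Derivation:
-- B to move --
(0,0): no bracket -> illegal
(0,3): flips 1 -> legal
(0,4): flips 1 -> legal
(1,0): no bracket -> illegal
(1,1): flips 2 -> legal
(2,5): flips 2 -> legal
(3,4): flips 2 -> legal
(4,2): flips 2 -> legal
(4,4): flips 1 -> legal
(4,5): no bracket -> illegal
(5,2): no bracket -> illegal
(5,4): flips 1 -> legal
B mobility = 8
-- W to move --
(0,3): no bracket -> illegal
(0,4): flips 1 -> legal
(0,5): flips 1 -> legal
(1,0): flips 2 -> legal
(1,1): flips 1 -> legal
(2,5): no bracket -> illegal
(3,0): flips 1 -> legal
(3,1): flips 2 -> legal
(4,1): flips 1 -> legal
(4,2): flips 2 -> legal
W mobility = 8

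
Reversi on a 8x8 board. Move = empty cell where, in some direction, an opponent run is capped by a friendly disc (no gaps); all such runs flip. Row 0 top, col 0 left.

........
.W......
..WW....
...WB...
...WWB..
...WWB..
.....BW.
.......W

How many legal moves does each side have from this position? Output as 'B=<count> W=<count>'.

-- B to move --
(0,0): flips 4 -> legal
(0,1): no bracket -> illegal
(0,2): no bracket -> illegal
(1,0): no bracket -> illegal
(1,2): flips 1 -> legal
(1,3): no bracket -> illegal
(1,4): no bracket -> illegal
(2,0): no bracket -> illegal
(2,1): no bracket -> illegal
(2,4): no bracket -> illegal
(3,1): no bracket -> illegal
(3,2): flips 3 -> legal
(3,5): no bracket -> illegal
(4,2): flips 2 -> legal
(5,2): flips 3 -> legal
(5,6): no bracket -> illegal
(5,7): no bracket -> illegal
(6,2): no bracket -> illegal
(6,3): flips 1 -> legal
(6,4): flips 2 -> legal
(6,7): flips 1 -> legal
(7,5): no bracket -> illegal
(7,6): no bracket -> illegal
B mobility = 8
-- W to move --
(2,4): flips 1 -> legal
(2,5): flips 1 -> legal
(3,5): flips 1 -> legal
(3,6): flips 1 -> legal
(4,6): flips 1 -> legal
(5,6): flips 3 -> legal
(6,4): flips 1 -> legal
(7,4): no bracket -> illegal
(7,5): no bracket -> illegal
(7,6): flips 1 -> legal
W mobility = 8

Answer: B=8 W=8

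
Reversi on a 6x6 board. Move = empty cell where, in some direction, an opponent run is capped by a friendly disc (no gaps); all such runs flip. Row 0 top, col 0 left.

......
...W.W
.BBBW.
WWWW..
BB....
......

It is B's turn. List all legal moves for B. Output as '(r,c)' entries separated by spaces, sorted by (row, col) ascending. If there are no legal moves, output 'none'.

Answer: (0,3) (0,4) (2,0) (2,5) (4,2) (4,3) (4,4)

Derivation:
(0,2): no bracket -> illegal
(0,3): flips 1 -> legal
(0,4): flips 1 -> legal
(0,5): no bracket -> illegal
(1,2): no bracket -> illegal
(1,4): no bracket -> illegal
(2,0): flips 1 -> legal
(2,5): flips 1 -> legal
(3,4): no bracket -> illegal
(3,5): no bracket -> illegal
(4,2): flips 1 -> legal
(4,3): flips 2 -> legal
(4,4): flips 1 -> legal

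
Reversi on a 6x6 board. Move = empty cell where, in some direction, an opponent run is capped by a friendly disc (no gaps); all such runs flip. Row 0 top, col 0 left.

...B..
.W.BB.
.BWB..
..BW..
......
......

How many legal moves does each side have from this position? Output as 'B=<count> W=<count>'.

Answer: B=5 W=5

Derivation:
-- B to move --
(0,0): no bracket -> illegal
(0,1): flips 1 -> legal
(0,2): no bracket -> illegal
(1,0): no bracket -> illegal
(1,2): flips 1 -> legal
(2,0): no bracket -> illegal
(2,4): no bracket -> illegal
(3,1): flips 1 -> legal
(3,4): flips 1 -> legal
(4,2): no bracket -> illegal
(4,3): flips 1 -> legal
(4,4): no bracket -> illegal
B mobility = 5
-- W to move --
(0,2): no bracket -> illegal
(0,4): flips 1 -> legal
(0,5): no bracket -> illegal
(1,0): no bracket -> illegal
(1,2): no bracket -> illegal
(1,5): no bracket -> illegal
(2,0): flips 1 -> legal
(2,4): flips 1 -> legal
(2,5): no bracket -> illegal
(3,0): no bracket -> illegal
(3,1): flips 2 -> legal
(3,4): no bracket -> illegal
(4,1): no bracket -> illegal
(4,2): flips 1 -> legal
(4,3): no bracket -> illegal
W mobility = 5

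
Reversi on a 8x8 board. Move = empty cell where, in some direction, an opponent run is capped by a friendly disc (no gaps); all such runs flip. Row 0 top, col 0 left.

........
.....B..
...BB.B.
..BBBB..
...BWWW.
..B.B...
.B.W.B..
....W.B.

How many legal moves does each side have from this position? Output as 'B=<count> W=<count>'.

Answer: B=7 W=10

Derivation:
-- B to move --
(3,6): flips 1 -> legal
(3,7): no bracket -> illegal
(4,7): flips 3 -> legal
(5,3): flips 1 -> legal
(5,5): flips 2 -> legal
(5,6): flips 1 -> legal
(5,7): flips 1 -> legal
(6,2): no bracket -> illegal
(6,4): no bracket -> illegal
(7,2): flips 1 -> legal
(7,3): no bracket -> illegal
(7,5): no bracket -> illegal
B mobility = 7
-- W to move --
(0,4): no bracket -> illegal
(0,5): no bracket -> illegal
(0,6): no bracket -> illegal
(1,2): flips 2 -> legal
(1,3): flips 2 -> legal
(1,4): flips 2 -> legal
(1,6): no bracket -> illegal
(1,7): flips 2 -> legal
(2,1): no bracket -> illegal
(2,2): flips 1 -> legal
(2,5): flips 1 -> legal
(2,7): no bracket -> illegal
(3,1): no bracket -> illegal
(3,6): no bracket -> illegal
(3,7): no bracket -> illegal
(4,1): flips 1 -> legal
(4,2): flips 1 -> legal
(5,0): no bracket -> illegal
(5,1): no bracket -> illegal
(5,3): no bracket -> illegal
(5,5): no bracket -> illegal
(5,6): flips 1 -> legal
(6,0): no bracket -> illegal
(6,2): no bracket -> illegal
(6,4): flips 1 -> legal
(6,6): no bracket -> illegal
(6,7): no bracket -> illegal
(7,0): no bracket -> illegal
(7,1): no bracket -> illegal
(7,2): no bracket -> illegal
(7,5): no bracket -> illegal
(7,7): no bracket -> illegal
W mobility = 10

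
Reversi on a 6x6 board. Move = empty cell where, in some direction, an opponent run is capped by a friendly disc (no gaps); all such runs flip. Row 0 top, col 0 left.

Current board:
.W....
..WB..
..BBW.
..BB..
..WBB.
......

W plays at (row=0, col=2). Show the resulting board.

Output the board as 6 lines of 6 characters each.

Place W at (0,2); scan 8 dirs for brackets.
Dir NW: edge -> no flip
Dir N: edge -> no flip
Dir NE: edge -> no flip
Dir W: first cell 'W' (not opp) -> no flip
Dir E: first cell '.' (not opp) -> no flip
Dir SW: first cell '.' (not opp) -> no flip
Dir S: first cell 'W' (not opp) -> no flip
Dir SE: opp run (1,3) capped by W -> flip
All flips: (1,3)

Answer: .WW...
..WW..
..BBW.
..BB..
..WBB.
......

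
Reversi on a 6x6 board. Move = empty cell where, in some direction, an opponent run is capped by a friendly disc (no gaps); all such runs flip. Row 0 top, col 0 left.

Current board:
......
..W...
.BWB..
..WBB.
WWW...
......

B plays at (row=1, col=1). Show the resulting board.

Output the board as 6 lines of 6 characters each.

Answer: ......
.BW...
.BBB..
..WBB.
WWW...
......

Derivation:
Place B at (1,1); scan 8 dirs for brackets.
Dir NW: first cell '.' (not opp) -> no flip
Dir N: first cell '.' (not opp) -> no flip
Dir NE: first cell '.' (not opp) -> no flip
Dir W: first cell '.' (not opp) -> no flip
Dir E: opp run (1,2), next='.' -> no flip
Dir SW: first cell '.' (not opp) -> no flip
Dir S: first cell 'B' (not opp) -> no flip
Dir SE: opp run (2,2) capped by B -> flip
All flips: (2,2)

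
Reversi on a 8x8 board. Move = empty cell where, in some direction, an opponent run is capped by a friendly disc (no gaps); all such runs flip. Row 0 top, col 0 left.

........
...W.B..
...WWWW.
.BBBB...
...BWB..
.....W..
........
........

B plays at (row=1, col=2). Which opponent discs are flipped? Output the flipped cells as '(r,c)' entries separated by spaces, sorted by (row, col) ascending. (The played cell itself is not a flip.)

Answer: (2,3)

Derivation:
Dir NW: first cell '.' (not opp) -> no flip
Dir N: first cell '.' (not opp) -> no flip
Dir NE: first cell '.' (not opp) -> no flip
Dir W: first cell '.' (not opp) -> no flip
Dir E: opp run (1,3), next='.' -> no flip
Dir SW: first cell '.' (not opp) -> no flip
Dir S: first cell '.' (not opp) -> no flip
Dir SE: opp run (2,3) capped by B -> flip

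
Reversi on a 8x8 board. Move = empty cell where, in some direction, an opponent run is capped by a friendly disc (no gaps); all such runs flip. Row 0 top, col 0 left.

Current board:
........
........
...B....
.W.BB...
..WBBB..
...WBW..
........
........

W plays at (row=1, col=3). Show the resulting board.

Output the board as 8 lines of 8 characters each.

Place W at (1,3); scan 8 dirs for brackets.
Dir NW: first cell '.' (not opp) -> no flip
Dir N: first cell '.' (not opp) -> no flip
Dir NE: first cell '.' (not opp) -> no flip
Dir W: first cell '.' (not opp) -> no flip
Dir E: first cell '.' (not opp) -> no flip
Dir SW: first cell '.' (not opp) -> no flip
Dir S: opp run (2,3) (3,3) (4,3) capped by W -> flip
Dir SE: first cell '.' (not opp) -> no flip
All flips: (2,3) (3,3) (4,3)

Answer: ........
...W....
...W....
.W.WB...
..WWBB..
...WBW..
........
........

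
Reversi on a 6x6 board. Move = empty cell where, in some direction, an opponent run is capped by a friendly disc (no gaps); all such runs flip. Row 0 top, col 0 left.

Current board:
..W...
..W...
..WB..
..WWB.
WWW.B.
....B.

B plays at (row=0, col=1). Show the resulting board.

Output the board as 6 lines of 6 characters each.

Answer: .BW...
..B...
..WB..
..WWB.
WWW.B.
....B.

Derivation:
Place B at (0,1); scan 8 dirs for brackets.
Dir NW: edge -> no flip
Dir N: edge -> no flip
Dir NE: edge -> no flip
Dir W: first cell '.' (not opp) -> no flip
Dir E: opp run (0,2), next='.' -> no flip
Dir SW: first cell '.' (not opp) -> no flip
Dir S: first cell '.' (not opp) -> no flip
Dir SE: opp run (1,2) capped by B -> flip
All flips: (1,2)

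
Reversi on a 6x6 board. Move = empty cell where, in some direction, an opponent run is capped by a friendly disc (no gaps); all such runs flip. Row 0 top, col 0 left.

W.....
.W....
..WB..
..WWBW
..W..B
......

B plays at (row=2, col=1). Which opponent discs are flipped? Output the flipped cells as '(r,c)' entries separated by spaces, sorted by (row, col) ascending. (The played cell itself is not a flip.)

Dir NW: first cell '.' (not opp) -> no flip
Dir N: opp run (1,1), next='.' -> no flip
Dir NE: first cell '.' (not opp) -> no flip
Dir W: first cell '.' (not opp) -> no flip
Dir E: opp run (2,2) capped by B -> flip
Dir SW: first cell '.' (not opp) -> no flip
Dir S: first cell '.' (not opp) -> no flip
Dir SE: opp run (3,2), next='.' -> no flip

Answer: (2,2)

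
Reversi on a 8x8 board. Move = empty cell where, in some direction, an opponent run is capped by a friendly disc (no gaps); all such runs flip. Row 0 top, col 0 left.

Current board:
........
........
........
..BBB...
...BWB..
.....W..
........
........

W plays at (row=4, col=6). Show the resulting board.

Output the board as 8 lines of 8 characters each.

Place W at (4,6); scan 8 dirs for brackets.
Dir NW: first cell '.' (not opp) -> no flip
Dir N: first cell '.' (not opp) -> no flip
Dir NE: first cell '.' (not opp) -> no flip
Dir W: opp run (4,5) capped by W -> flip
Dir E: first cell '.' (not opp) -> no flip
Dir SW: first cell 'W' (not opp) -> no flip
Dir S: first cell '.' (not opp) -> no flip
Dir SE: first cell '.' (not opp) -> no flip
All flips: (4,5)

Answer: ........
........
........
..BBB...
...BWWW.
.....W..
........
........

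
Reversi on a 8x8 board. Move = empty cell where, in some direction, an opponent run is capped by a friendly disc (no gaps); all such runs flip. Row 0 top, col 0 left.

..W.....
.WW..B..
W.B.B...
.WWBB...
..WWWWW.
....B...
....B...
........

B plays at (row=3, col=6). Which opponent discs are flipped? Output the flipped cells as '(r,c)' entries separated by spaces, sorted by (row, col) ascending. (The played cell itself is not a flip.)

Dir NW: first cell '.' (not opp) -> no flip
Dir N: first cell '.' (not opp) -> no flip
Dir NE: first cell '.' (not opp) -> no flip
Dir W: first cell '.' (not opp) -> no flip
Dir E: first cell '.' (not opp) -> no flip
Dir SW: opp run (4,5) capped by B -> flip
Dir S: opp run (4,6), next='.' -> no flip
Dir SE: first cell '.' (not opp) -> no flip

Answer: (4,5)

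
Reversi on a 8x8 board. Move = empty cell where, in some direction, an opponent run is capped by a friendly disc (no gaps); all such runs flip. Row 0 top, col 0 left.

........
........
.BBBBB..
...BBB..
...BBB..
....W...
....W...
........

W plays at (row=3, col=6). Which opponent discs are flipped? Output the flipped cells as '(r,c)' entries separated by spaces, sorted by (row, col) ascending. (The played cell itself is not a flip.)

Answer: (4,5)

Derivation:
Dir NW: opp run (2,5), next='.' -> no flip
Dir N: first cell '.' (not opp) -> no flip
Dir NE: first cell '.' (not opp) -> no flip
Dir W: opp run (3,5) (3,4) (3,3), next='.' -> no flip
Dir E: first cell '.' (not opp) -> no flip
Dir SW: opp run (4,5) capped by W -> flip
Dir S: first cell '.' (not opp) -> no flip
Dir SE: first cell '.' (not opp) -> no flip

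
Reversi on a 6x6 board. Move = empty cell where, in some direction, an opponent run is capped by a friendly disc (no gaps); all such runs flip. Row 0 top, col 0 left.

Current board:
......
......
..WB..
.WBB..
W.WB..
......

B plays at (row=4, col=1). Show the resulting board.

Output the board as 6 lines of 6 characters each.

Answer: ......
......
..WB..
.WBB..
WBBB..
......

Derivation:
Place B at (4,1); scan 8 dirs for brackets.
Dir NW: first cell '.' (not opp) -> no flip
Dir N: opp run (3,1), next='.' -> no flip
Dir NE: first cell 'B' (not opp) -> no flip
Dir W: opp run (4,0), next=edge -> no flip
Dir E: opp run (4,2) capped by B -> flip
Dir SW: first cell '.' (not opp) -> no flip
Dir S: first cell '.' (not opp) -> no flip
Dir SE: first cell '.' (not opp) -> no flip
All flips: (4,2)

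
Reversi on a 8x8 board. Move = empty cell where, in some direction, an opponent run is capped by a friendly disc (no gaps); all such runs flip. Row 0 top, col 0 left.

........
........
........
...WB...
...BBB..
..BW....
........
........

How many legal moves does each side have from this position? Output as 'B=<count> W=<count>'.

Answer: B=6 W=3

Derivation:
-- B to move --
(2,2): flips 1 -> legal
(2,3): flips 1 -> legal
(2,4): no bracket -> illegal
(3,2): flips 1 -> legal
(4,2): no bracket -> illegal
(5,4): flips 1 -> legal
(6,2): flips 1 -> legal
(6,3): flips 1 -> legal
(6,4): no bracket -> illegal
B mobility = 6
-- W to move --
(2,3): no bracket -> illegal
(2,4): no bracket -> illegal
(2,5): no bracket -> illegal
(3,2): no bracket -> illegal
(3,5): flips 2 -> legal
(3,6): no bracket -> illegal
(4,1): no bracket -> illegal
(4,2): no bracket -> illegal
(4,6): no bracket -> illegal
(5,1): flips 1 -> legal
(5,4): no bracket -> illegal
(5,5): flips 1 -> legal
(5,6): no bracket -> illegal
(6,1): no bracket -> illegal
(6,2): no bracket -> illegal
(6,3): no bracket -> illegal
W mobility = 3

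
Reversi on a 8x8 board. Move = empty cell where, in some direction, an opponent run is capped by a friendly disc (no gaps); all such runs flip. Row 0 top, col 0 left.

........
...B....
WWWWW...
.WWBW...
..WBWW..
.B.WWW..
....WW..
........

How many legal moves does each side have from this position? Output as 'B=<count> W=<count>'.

-- B to move --
(1,0): flips 2 -> legal
(1,1): flips 1 -> legal
(1,2): no bracket -> illegal
(1,4): no bracket -> illegal
(1,5): flips 1 -> legal
(2,5): flips 1 -> legal
(3,0): flips 2 -> legal
(3,5): flips 2 -> legal
(3,6): no bracket -> illegal
(4,0): flips 2 -> legal
(4,1): flips 1 -> legal
(4,6): flips 2 -> legal
(5,2): no bracket -> illegal
(5,6): no bracket -> illegal
(6,2): no bracket -> illegal
(6,3): flips 1 -> legal
(6,6): flips 2 -> legal
(7,3): no bracket -> illegal
(7,4): no bracket -> illegal
(7,5): no bracket -> illegal
(7,6): flips 2 -> legal
B mobility = 12
-- W to move --
(0,2): flips 1 -> legal
(0,3): flips 1 -> legal
(0,4): flips 1 -> legal
(1,2): no bracket -> illegal
(1,4): no bracket -> illegal
(4,0): no bracket -> illegal
(4,1): no bracket -> illegal
(5,0): no bracket -> illegal
(5,2): flips 1 -> legal
(6,0): flips 1 -> legal
(6,1): no bracket -> illegal
(6,2): no bracket -> illegal
W mobility = 5

Answer: B=12 W=5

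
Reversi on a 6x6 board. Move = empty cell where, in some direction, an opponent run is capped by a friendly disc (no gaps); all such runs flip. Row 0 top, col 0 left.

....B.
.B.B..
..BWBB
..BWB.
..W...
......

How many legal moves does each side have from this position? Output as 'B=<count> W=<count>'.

Answer: B=6 W=9

Derivation:
-- B to move --
(1,2): flips 1 -> legal
(1,4): flips 1 -> legal
(3,1): no bracket -> illegal
(4,1): no bracket -> illegal
(4,3): flips 2 -> legal
(4,4): flips 1 -> legal
(5,1): flips 2 -> legal
(5,2): flips 1 -> legal
(5,3): no bracket -> illegal
B mobility = 6
-- W to move --
(0,0): flips 2 -> legal
(0,1): no bracket -> illegal
(0,2): no bracket -> illegal
(0,3): flips 1 -> legal
(0,5): no bracket -> illegal
(1,0): no bracket -> illegal
(1,2): flips 2 -> legal
(1,4): no bracket -> illegal
(1,5): flips 1 -> legal
(2,0): no bracket -> illegal
(2,1): flips 1 -> legal
(3,1): flips 1 -> legal
(3,5): flips 1 -> legal
(4,1): flips 1 -> legal
(4,3): no bracket -> illegal
(4,4): no bracket -> illegal
(4,5): flips 1 -> legal
W mobility = 9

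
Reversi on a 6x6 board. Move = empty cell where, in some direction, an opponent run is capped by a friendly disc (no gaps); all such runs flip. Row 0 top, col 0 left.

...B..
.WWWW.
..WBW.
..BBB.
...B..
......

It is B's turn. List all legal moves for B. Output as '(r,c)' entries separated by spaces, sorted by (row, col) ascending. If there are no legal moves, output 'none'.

(0,0): flips 2 -> legal
(0,1): flips 1 -> legal
(0,2): flips 2 -> legal
(0,4): flips 2 -> legal
(0,5): flips 1 -> legal
(1,0): no bracket -> illegal
(1,5): flips 1 -> legal
(2,0): no bracket -> illegal
(2,1): flips 2 -> legal
(2,5): flips 2 -> legal
(3,1): no bracket -> illegal
(3,5): no bracket -> illegal

Answer: (0,0) (0,1) (0,2) (0,4) (0,5) (1,5) (2,1) (2,5)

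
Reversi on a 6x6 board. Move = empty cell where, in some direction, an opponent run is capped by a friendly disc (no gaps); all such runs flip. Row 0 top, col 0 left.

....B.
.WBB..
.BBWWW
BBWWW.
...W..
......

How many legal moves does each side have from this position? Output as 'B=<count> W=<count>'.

-- B to move --
(0,0): flips 1 -> legal
(0,1): flips 1 -> legal
(0,2): no bracket -> illegal
(1,0): flips 1 -> legal
(1,4): no bracket -> illegal
(1,5): no bracket -> illegal
(2,0): no bracket -> illegal
(3,5): flips 4 -> legal
(4,1): no bracket -> illegal
(4,2): flips 1 -> legal
(4,4): flips 1 -> legal
(4,5): flips 2 -> legal
(5,2): no bracket -> illegal
(5,3): flips 3 -> legal
(5,4): flips 2 -> legal
B mobility = 9
-- W to move --
(0,1): flips 1 -> legal
(0,2): flips 3 -> legal
(0,3): flips 1 -> legal
(0,5): no bracket -> illegal
(1,0): flips 1 -> legal
(1,4): flips 2 -> legal
(1,5): no bracket -> illegal
(2,0): flips 2 -> legal
(4,0): no bracket -> illegal
(4,1): flips 2 -> legal
(4,2): no bracket -> illegal
W mobility = 7

Answer: B=9 W=7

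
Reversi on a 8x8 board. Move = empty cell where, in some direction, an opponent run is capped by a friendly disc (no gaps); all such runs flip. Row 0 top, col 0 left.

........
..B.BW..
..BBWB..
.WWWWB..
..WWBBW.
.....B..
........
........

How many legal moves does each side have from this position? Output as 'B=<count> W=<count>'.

Answer: B=11 W=15

Derivation:
-- B to move --
(0,4): no bracket -> illegal
(0,5): flips 1 -> legal
(0,6): no bracket -> illegal
(1,3): flips 1 -> legal
(1,6): flips 1 -> legal
(2,0): no bracket -> illegal
(2,1): no bracket -> illegal
(2,6): no bracket -> illegal
(3,0): flips 4 -> legal
(3,6): no bracket -> illegal
(3,7): flips 1 -> legal
(4,0): flips 1 -> legal
(4,1): flips 3 -> legal
(4,7): flips 1 -> legal
(5,1): no bracket -> illegal
(5,2): flips 4 -> legal
(5,3): flips 2 -> legal
(5,4): no bracket -> illegal
(5,6): no bracket -> illegal
(5,7): flips 1 -> legal
B mobility = 11
-- W to move --
(0,1): flips 2 -> legal
(0,2): flips 2 -> legal
(0,3): no bracket -> illegal
(0,4): flips 1 -> legal
(0,5): flips 2 -> legal
(1,1): flips 1 -> legal
(1,3): flips 3 -> legal
(1,6): flips 1 -> legal
(2,1): flips 2 -> legal
(2,6): flips 1 -> legal
(3,6): flips 1 -> legal
(5,3): no bracket -> illegal
(5,4): flips 1 -> legal
(5,6): flips 1 -> legal
(6,4): flips 1 -> legal
(6,5): flips 4 -> legal
(6,6): flips 2 -> legal
W mobility = 15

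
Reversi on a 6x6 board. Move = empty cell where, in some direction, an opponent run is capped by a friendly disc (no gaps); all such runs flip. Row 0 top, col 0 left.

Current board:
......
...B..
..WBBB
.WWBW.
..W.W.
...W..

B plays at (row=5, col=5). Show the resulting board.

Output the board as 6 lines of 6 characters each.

Answer: ......
...B..
..WBBB
.WWBW.
..W.B.
...W.B

Derivation:
Place B at (5,5); scan 8 dirs for brackets.
Dir NW: opp run (4,4) capped by B -> flip
Dir N: first cell '.' (not opp) -> no flip
Dir NE: edge -> no flip
Dir W: first cell '.' (not opp) -> no flip
Dir E: edge -> no flip
Dir SW: edge -> no flip
Dir S: edge -> no flip
Dir SE: edge -> no flip
All flips: (4,4)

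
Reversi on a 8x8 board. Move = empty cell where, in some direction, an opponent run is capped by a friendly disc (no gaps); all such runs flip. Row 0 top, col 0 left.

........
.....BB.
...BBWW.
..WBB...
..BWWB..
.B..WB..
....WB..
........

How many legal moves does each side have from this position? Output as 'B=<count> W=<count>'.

Answer: B=13 W=15

Derivation:
-- B to move --
(1,4): no bracket -> illegal
(1,7): no bracket -> illegal
(2,1): flips 3 -> legal
(2,2): flips 1 -> legal
(2,7): flips 2 -> legal
(3,1): flips 1 -> legal
(3,5): flips 1 -> legal
(3,6): flips 1 -> legal
(3,7): flips 1 -> legal
(4,1): flips 1 -> legal
(5,2): flips 1 -> legal
(5,3): flips 2 -> legal
(6,3): flips 2 -> legal
(7,3): flips 1 -> legal
(7,4): flips 3 -> legal
(7,5): no bracket -> illegal
B mobility = 13
-- W to move --
(0,4): flips 1 -> legal
(0,5): flips 1 -> legal
(0,6): flips 1 -> legal
(0,7): flips 1 -> legal
(1,2): no bracket -> illegal
(1,3): flips 2 -> legal
(1,4): flips 3 -> legal
(1,7): no bracket -> illegal
(2,2): flips 3 -> legal
(2,7): no bracket -> illegal
(3,1): no bracket -> illegal
(3,5): flips 2 -> legal
(3,6): flips 1 -> legal
(4,0): no bracket -> illegal
(4,1): flips 1 -> legal
(4,6): flips 2 -> legal
(5,0): no bracket -> illegal
(5,2): flips 1 -> legal
(5,3): no bracket -> illegal
(5,6): flips 1 -> legal
(6,0): no bracket -> illegal
(6,1): no bracket -> illegal
(6,2): no bracket -> illegal
(6,6): flips 2 -> legal
(7,4): no bracket -> illegal
(7,5): no bracket -> illegal
(7,6): flips 1 -> legal
W mobility = 15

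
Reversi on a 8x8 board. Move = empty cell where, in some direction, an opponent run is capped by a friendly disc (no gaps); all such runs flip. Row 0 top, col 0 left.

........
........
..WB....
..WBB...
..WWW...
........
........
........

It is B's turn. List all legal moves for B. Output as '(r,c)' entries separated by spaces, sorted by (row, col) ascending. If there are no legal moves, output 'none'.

Answer: (1,1) (2,1) (3,1) (4,1) (5,1) (5,2) (5,3) (5,4) (5,5)

Derivation:
(1,1): flips 1 -> legal
(1,2): no bracket -> illegal
(1,3): no bracket -> illegal
(2,1): flips 1 -> legal
(3,1): flips 1 -> legal
(3,5): no bracket -> illegal
(4,1): flips 1 -> legal
(4,5): no bracket -> illegal
(5,1): flips 1 -> legal
(5,2): flips 1 -> legal
(5,3): flips 1 -> legal
(5,4): flips 1 -> legal
(5,5): flips 1 -> legal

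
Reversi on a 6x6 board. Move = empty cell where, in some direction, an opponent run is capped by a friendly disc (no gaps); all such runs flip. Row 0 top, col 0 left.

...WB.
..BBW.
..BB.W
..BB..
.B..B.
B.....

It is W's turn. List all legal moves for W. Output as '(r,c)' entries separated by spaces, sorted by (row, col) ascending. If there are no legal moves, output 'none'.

(0,1): no bracket -> illegal
(0,2): no bracket -> illegal
(0,5): flips 1 -> legal
(1,1): flips 2 -> legal
(1,5): no bracket -> illegal
(2,1): flips 1 -> legal
(2,4): no bracket -> illegal
(3,0): no bracket -> illegal
(3,1): no bracket -> illegal
(3,4): no bracket -> illegal
(3,5): no bracket -> illegal
(4,0): no bracket -> illegal
(4,2): no bracket -> illegal
(4,3): flips 3 -> legal
(4,5): no bracket -> illegal
(5,1): no bracket -> illegal
(5,2): no bracket -> illegal
(5,3): no bracket -> illegal
(5,4): no bracket -> illegal
(5,5): no bracket -> illegal

Answer: (0,5) (1,1) (2,1) (4,3)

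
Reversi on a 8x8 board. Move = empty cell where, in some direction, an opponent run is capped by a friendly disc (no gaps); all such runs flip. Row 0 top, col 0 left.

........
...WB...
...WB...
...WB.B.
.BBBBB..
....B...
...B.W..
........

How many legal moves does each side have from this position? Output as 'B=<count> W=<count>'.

Answer: B=6 W=9

Derivation:
-- B to move --
(0,2): flips 1 -> legal
(0,3): flips 3 -> legal
(0,4): no bracket -> illegal
(1,2): flips 2 -> legal
(2,2): flips 2 -> legal
(3,2): flips 2 -> legal
(5,5): no bracket -> illegal
(5,6): no bracket -> illegal
(6,4): no bracket -> illegal
(6,6): no bracket -> illegal
(7,4): no bracket -> illegal
(7,5): no bracket -> illegal
(7,6): flips 1 -> legal
B mobility = 6
-- W to move --
(0,3): no bracket -> illegal
(0,4): no bracket -> illegal
(0,5): flips 1 -> legal
(1,5): flips 2 -> legal
(2,5): flips 1 -> legal
(2,6): no bracket -> illegal
(2,7): no bracket -> illegal
(3,0): no bracket -> illegal
(3,1): no bracket -> illegal
(3,2): flips 2 -> legal
(3,5): flips 2 -> legal
(3,7): no bracket -> illegal
(4,0): no bracket -> illegal
(4,6): no bracket -> illegal
(4,7): no bracket -> illegal
(5,0): no bracket -> illegal
(5,1): flips 1 -> legal
(5,2): no bracket -> illegal
(5,3): flips 1 -> legal
(5,5): flips 1 -> legal
(5,6): flips 2 -> legal
(6,2): no bracket -> illegal
(6,4): no bracket -> illegal
(7,2): no bracket -> illegal
(7,3): no bracket -> illegal
(7,4): no bracket -> illegal
W mobility = 9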